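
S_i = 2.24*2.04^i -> [2.24, 4.57, 9.32, 19.02, 38.79]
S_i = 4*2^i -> [4, 8, 16, 32, 64]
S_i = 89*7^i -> [89, 623, 4361, 30527, 213689]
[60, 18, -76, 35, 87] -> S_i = Random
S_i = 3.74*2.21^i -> [3.74, 8.27, 18.27, 40.37, 89.22]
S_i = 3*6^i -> [3, 18, 108, 648, 3888]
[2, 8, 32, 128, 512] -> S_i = 2*4^i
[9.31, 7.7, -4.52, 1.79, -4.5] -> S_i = Random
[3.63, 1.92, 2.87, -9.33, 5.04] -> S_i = Random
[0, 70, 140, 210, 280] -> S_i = 0 + 70*i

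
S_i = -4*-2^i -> [-4, 8, -16, 32, -64]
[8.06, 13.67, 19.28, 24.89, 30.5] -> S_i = 8.06 + 5.61*i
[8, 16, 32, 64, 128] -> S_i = 8*2^i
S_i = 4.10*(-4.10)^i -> [4.1, -16.81, 68.92, -282.58, 1158.56]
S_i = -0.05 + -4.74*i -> [-0.05, -4.79, -9.53, -14.27, -19.01]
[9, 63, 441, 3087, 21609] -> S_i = 9*7^i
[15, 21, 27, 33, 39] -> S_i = 15 + 6*i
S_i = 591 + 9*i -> [591, 600, 609, 618, 627]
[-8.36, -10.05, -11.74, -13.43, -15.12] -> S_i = -8.36 + -1.69*i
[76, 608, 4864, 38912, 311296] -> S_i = 76*8^i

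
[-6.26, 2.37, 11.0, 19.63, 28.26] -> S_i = -6.26 + 8.63*i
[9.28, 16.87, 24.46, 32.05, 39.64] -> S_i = 9.28 + 7.59*i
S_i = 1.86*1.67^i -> [1.86, 3.11, 5.19, 8.66, 14.47]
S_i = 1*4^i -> [1, 4, 16, 64, 256]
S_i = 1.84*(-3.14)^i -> [1.84, -5.78, 18.14, -56.96, 178.87]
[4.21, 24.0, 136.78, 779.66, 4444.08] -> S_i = 4.21*5.70^i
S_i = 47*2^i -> [47, 94, 188, 376, 752]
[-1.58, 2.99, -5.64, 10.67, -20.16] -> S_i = -1.58*(-1.89)^i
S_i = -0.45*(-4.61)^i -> [-0.45, 2.07, -9.56, 44.09, -203.24]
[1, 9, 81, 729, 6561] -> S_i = 1*9^i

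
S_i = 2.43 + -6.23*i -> [2.43, -3.8, -10.03, -16.26, -22.49]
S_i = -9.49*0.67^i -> [-9.49, -6.36, -4.26, -2.85, -1.91]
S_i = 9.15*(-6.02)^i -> [9.15, -55.08, 331.6, -1996.23, 12017.3]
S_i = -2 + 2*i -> [-2, 0, 2, 4, 6]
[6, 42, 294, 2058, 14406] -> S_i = 6*7^i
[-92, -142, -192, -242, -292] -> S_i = -92 + -50*i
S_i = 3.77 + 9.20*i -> [3.77, 12.97, 22.17, 31.37, 40.57]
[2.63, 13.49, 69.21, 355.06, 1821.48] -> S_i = 2.63*5.13^i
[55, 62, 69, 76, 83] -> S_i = 55 + 7*i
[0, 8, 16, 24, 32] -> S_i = 0 + 8*i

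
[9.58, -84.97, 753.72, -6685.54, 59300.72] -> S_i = 9.58*(-8.87)^i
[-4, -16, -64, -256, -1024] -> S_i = -4*4^i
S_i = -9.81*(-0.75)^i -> [-9.81, 7.36, -5.52, 4.14, -3.1]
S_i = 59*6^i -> [59, 354, 2124, 12744, 76464]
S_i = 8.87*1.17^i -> [8.87, 10.38, 12.14, 14.21, 16.62]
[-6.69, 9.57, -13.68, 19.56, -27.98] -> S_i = -6.69*(-1.43)^i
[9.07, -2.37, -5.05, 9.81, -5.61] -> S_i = Random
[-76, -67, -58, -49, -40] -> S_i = -76 + 9*i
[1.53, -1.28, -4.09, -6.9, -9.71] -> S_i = 1.53 + -2.81*i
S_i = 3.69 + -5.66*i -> [3.69, -1.97, -7.63, -13.29, -18.95]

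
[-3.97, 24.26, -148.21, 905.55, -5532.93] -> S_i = -3.97*(-6.11)^i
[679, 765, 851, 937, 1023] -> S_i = 679 + 86*i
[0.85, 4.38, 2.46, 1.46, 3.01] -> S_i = Random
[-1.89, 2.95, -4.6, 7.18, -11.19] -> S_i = -1.89*(-1.56)^i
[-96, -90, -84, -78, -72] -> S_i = -96 + 6*i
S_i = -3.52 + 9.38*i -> [-3.52, 5.86, 15.24, 24.62, 34.0]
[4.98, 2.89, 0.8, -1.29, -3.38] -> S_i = 4.98 + -2.09*i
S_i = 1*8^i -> [1, 8, 64, 512, 4096]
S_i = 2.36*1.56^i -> [2.36, 3.68, 5.74, 8.96, 13.98]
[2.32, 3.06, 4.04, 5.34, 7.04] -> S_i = 2.32*1.32^i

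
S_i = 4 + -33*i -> [4, -29, -62, -95, -128]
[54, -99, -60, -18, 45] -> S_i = Random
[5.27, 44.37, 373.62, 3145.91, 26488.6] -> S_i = 5.27*8.42^i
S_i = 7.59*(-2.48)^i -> [7.59, -18.82, 46.68, -115.77, 287.11]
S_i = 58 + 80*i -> [58, 138, 218, 298, 378]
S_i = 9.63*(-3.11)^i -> [9.63, -29.95, 93.14, -289.67, 900.88]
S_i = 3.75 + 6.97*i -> [3.75, 10.72, 17.69, 24.66, 31.63]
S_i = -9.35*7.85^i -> [-9.35, -73.4, -576.17, -4522.94, -35505.06]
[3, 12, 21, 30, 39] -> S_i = 3 + 9*i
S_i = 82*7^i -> [82, 574, 4018, 28126, 196882]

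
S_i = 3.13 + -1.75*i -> [3.13, 1.38, -0.37, -2.12, -3.87]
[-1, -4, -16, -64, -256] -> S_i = -1*4^i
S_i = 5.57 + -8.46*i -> [5.57, -2.89, -11.35, -19.81, -28.27]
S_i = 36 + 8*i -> [36, 44, 52, 60, 68]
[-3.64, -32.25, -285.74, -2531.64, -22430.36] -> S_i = -3.64*8.86^i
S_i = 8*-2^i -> [8, -16, 32, -64, 128]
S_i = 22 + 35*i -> [22, 57, 92, 127, 162]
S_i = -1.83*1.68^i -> [-1.83, -3.07, -5.16, -8.68, -14.58]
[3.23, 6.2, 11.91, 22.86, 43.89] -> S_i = 3.23*1.92^i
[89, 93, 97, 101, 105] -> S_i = 89 + 4*i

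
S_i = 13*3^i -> [13, 39, 117, 351, 1053]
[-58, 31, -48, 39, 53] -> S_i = Random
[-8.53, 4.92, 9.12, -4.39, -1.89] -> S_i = Random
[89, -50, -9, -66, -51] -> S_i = Random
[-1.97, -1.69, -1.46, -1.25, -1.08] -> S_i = -1.97*0.86^i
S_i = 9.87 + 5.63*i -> [9.87, 15.5, 21.13, 26.76, 32.39]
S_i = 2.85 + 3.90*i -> [2.85, 6.75, 10.65, 14.55, 18.45]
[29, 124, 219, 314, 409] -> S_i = 29 + 95*i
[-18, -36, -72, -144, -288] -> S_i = -18*2^i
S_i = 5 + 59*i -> [5, 64, 123, 182, 241]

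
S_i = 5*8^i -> [5, 40, 320, 2560, 20480]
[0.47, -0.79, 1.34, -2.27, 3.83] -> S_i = 0.47*(-1.69)^i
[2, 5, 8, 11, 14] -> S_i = 2 + 3*i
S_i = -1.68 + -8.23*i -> [-1.68, -9.91, -18.14, -26.37, -34.6]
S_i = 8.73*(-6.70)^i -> [8.73, -58.49, 391.89, -2625.66, 17591.93]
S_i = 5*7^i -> [5, 35, 245, 1715, 12005]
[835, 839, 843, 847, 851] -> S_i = 835 + 4*i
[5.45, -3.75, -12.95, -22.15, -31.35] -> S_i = 5.45 + -9.20*i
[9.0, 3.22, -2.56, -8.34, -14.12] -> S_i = 9.00 + -5.78*i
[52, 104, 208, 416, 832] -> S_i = 52*2^i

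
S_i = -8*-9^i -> [-8, 72, -648, 5832, -52488]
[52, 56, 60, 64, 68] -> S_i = 52 + 4*i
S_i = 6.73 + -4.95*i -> [6.73, 1.78, -3.17, -8.12, -13.07]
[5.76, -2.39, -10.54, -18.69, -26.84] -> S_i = 5.76 + -8.15*i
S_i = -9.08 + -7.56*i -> [-9.08, -16.64, -24.2, -31.76, -39.32]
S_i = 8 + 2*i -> [8, 10, 12, 14, 16]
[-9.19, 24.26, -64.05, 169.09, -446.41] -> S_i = -9.19*(-2.64)^i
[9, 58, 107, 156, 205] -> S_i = 9 + 49*i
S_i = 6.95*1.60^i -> [6.95, 11.12, 17.79, 28.47, 45.55]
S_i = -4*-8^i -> [-4, 32, -256, 2048, -16384]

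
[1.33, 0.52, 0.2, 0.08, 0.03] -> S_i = 1.33*0.39^i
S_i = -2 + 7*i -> [-2, 5, 12, 19, 26]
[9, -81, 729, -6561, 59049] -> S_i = 9*-9^i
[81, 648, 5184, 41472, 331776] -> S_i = 81*8^i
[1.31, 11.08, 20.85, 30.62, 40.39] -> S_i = 1.31 + 9.77*i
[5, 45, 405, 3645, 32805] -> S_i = 5*9^i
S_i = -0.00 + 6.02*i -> [0.0, 6.02, 12.04, 18.06, 24.08]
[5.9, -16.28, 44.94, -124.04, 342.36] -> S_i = 5.90*(-2.76)^i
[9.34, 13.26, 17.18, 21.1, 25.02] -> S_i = 9.34 + 3.92*i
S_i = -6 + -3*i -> [-6, -9, -12, -15, -18]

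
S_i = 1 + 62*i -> [1, 63, 125, 187, 249]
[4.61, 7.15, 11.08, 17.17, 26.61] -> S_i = 4.61*1.55^i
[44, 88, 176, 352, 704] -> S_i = 44*2^i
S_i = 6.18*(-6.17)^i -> [6.18, -38.13, 235.27, -1451.59, 8956.31]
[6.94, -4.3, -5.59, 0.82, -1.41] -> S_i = Random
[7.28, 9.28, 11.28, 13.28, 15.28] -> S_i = 7.28 + 2.00*i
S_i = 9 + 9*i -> [9, 18, 27, 36, 45]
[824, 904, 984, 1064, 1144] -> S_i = 824 + 80*i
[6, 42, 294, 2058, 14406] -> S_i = 6*7^i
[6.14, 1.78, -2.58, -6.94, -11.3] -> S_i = 6.14 + -4.36*i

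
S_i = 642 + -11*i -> [642, 631, 620, 609, 598]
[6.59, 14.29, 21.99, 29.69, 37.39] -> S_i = 6.59 + 7.70*i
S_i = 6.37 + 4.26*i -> [6.37, 10.63, 14.89, 19.15, 23.41]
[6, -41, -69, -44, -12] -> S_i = Random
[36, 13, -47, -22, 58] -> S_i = Random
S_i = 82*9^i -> [82, 738, 6642, 59778, 538002]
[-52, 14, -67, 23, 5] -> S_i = Random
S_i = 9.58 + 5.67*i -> [9.58, 15.25, 20.92, 26.59, 32.26]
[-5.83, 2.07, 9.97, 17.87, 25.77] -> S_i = -5.83 + 7.90*i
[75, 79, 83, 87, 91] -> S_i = 75 + 4*i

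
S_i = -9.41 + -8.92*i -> [-9.41, -18.33, -27.25, -36.17, -45.09]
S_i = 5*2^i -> [5, 10, 20, 40, 80]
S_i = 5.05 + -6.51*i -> [5.05, -1.46, -7.97, -14.48, -20.99]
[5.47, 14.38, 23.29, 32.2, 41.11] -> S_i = 5.47 + 8.91*i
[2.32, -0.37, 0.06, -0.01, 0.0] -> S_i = 2.32*(-0.16)^i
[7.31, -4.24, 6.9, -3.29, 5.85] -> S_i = Random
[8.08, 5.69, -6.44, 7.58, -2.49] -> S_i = Random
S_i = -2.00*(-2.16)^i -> [-2.0, 4.32, -9.33, 20.16, -43.54]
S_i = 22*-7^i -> [22, -154, 1078, -7546, 52822]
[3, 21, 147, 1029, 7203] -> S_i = 3*7^i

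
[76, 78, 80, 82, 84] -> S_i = 76 + 2*i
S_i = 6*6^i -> [6, 36, 216, 1296, 7776]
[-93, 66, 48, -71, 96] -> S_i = Random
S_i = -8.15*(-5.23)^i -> [-8.15, 42.62, -222.93, 1165.9, -6097.68]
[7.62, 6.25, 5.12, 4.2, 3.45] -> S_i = 7.62*0.82^i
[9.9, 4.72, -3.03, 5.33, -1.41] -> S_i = Random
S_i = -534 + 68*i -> [-534, -466, -398, -330, -262]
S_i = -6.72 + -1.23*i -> [-6.72, -7.95, -9.18, -10.41, -11.64]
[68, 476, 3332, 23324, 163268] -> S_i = 68*7^i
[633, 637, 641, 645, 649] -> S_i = 633 + 4*i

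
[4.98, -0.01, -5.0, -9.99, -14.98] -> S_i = 4.98 + -4.99*i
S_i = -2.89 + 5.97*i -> [-2.89, 3.08, 9.05, 15.02, 20.99]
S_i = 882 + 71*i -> [882, 953, 1024, 1095, 1166]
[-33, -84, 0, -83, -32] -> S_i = Random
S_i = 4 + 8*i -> [4, 12, 20, 28, 36]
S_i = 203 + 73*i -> [203, 276, 349, 422, 495]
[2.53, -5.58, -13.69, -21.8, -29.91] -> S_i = 2.53 + -8.11*i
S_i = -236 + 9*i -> [-236, -227, -218, -209, -200]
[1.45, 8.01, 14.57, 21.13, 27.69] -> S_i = 1.45 + 6.56*i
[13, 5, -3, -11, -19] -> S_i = 13 + -8*i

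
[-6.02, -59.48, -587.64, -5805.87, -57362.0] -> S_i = -6.02*9.88^i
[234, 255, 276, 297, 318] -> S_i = 234 + 21*i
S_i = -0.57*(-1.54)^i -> [-0.57, 0.88, -1.35, 2.08, -3.21]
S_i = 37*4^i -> [37, 148, 592, 2368, 9472]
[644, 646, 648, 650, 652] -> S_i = 644 + 2*i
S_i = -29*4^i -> [-29, -116, -464, -1856, -7424]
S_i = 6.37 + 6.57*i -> [6.37, 12.94, 19.51, 26.08, 32.65]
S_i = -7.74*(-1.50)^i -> [-7.74, 11.61, -17.42, 26.12, -39.18]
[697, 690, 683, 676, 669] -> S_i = 697 + -7*i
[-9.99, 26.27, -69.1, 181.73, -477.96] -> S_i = -9.99*(-2.63)^i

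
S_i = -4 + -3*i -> [-4, -7, -10, -13, -16]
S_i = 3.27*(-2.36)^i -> [3.27, -7.72, 18.21, -42.98, 101.44]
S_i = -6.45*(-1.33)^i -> [-6.45, 8.58, -11.41, 15.17, -20.18]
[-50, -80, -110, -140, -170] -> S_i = -50 + -30*i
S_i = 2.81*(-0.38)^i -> [2.81, -1.07, 0.41, -0.15, 0.06]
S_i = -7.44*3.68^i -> [-7.44, -27.38, -100.76, -370.78, -1364.47]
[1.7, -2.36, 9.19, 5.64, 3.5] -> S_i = Random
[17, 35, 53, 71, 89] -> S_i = 17 + 18*i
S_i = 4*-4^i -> [4, -16, 64, -256, 1024]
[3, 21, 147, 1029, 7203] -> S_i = 3*7^i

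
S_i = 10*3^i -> [10, 30, 90, 270, 810]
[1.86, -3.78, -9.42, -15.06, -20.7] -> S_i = 1.86 + -5.64*i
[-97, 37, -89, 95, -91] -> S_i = Random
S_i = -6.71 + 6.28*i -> [-6.71, -0.43, 5.85, 12.13, 18.41]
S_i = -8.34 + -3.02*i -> [-8.34, -11.36, -14.38, -17.4, -20.42]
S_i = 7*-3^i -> [7, -21, 63, -189, 567]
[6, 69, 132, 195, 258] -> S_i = 6 + 63*i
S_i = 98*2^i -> [98, 196, 392, 784, 1568]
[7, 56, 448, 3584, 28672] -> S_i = 7*8^i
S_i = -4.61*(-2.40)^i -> [-4.61, 11.06, -26.55, 63.73, -152.95]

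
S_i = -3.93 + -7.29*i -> [-3.93, -11.22, -18.51, -25.8, -33.09]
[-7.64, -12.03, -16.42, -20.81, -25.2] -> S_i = -7.64 + -4.39*i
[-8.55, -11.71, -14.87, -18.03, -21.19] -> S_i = -8.55 + -3.16*i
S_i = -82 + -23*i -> [-82, -105, -128, -151, -174]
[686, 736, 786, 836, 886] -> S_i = 686 + 50*i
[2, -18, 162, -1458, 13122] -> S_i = 2*-9^i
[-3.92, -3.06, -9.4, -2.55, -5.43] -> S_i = Random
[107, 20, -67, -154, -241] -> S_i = 107 + -87*i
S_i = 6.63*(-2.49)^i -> [6.63, -16.51, 41.11, -102.36, 254.87]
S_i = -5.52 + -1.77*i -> [-5.52, -7.29, -9.06, -10.83, -12.6]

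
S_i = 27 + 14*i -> [27, 41, 55, 69, 83]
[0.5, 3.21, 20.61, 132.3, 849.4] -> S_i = 0.50*6.42^i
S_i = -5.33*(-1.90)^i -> [-5.33, 10.13, -19.24, 36.56, -69.46]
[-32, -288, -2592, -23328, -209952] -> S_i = -32*9^i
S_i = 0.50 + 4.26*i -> [0.5, 4.76, 9.02, 13.28, 17.54]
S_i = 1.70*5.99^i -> [1.7, 10.18, 61.0, 365.37, 2188.55]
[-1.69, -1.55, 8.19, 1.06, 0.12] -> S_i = Random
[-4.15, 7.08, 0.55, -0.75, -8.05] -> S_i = Random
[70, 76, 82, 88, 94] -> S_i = 70 + 6*i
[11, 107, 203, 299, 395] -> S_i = 11 + 96*i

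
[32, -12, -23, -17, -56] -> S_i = Random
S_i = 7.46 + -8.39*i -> [7.46, -0.93, -9.32, -17.71, -26.1]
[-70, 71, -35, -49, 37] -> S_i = Random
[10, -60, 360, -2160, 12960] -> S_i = 10*-6^i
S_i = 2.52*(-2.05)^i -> [2.52, -5.17, 10.59, -21.71, 44.51]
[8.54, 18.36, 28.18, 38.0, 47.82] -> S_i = 8.54 + 9.82*i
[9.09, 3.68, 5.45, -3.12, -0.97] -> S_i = Random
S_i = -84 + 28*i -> [-84, -56, -28, 0, 28]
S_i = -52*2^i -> [-52, -104, -208, -416, -832]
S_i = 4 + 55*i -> [4, 59, 114, 169, 224]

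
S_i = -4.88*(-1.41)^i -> [-4.88, 6.88, -9.7, 13.68, -19.29]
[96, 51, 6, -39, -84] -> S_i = 96 + -45*i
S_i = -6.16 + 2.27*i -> [-6.16, -3.89, -1.62, 0.65, 2.92]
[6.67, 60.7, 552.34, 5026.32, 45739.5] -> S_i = 6.67*9.10^i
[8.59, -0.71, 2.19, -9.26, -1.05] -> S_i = Random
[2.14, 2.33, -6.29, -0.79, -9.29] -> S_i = Random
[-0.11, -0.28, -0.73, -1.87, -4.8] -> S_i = -0.11*2.57^i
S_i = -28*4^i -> [-28, -112, -448, -1792, -7168]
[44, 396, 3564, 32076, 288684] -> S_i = 44*9^i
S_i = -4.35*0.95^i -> [-4.35, -4.13, -3.93, -3.73, -3.54]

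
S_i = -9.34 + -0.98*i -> [-9.34, -10.32, -11.3, -12.28, -13.26]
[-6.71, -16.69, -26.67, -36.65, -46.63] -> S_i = -6.71 + -9.98*i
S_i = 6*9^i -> [6, 54, 486, 4374, 39366]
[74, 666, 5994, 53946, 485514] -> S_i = 74*9^i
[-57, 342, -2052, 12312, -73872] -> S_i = -57*-6^i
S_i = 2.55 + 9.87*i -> [2.55, 12.42, 22.29, 32.16, 42.03]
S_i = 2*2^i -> [2, 4, 8, 16, 32]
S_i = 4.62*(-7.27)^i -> [4.62, -33.59, 244.18, -1775.19, 12905.64]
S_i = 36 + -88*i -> [36, -52, -140, -228, -316]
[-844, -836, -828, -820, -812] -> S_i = -844 + 8*i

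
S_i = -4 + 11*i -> [-4, 7, 18, 29, 40]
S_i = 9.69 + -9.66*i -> [9.69, 0.03, -9.63, -19.29, -28.95]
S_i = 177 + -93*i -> [177, 84, -9, -102, -195]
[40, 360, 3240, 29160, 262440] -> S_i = 40*9^i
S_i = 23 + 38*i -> [23, 61, 99, 137, 175]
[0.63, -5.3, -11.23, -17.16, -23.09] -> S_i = 0.63 + -5.93*i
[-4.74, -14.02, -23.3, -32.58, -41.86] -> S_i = -4.74 + -9.28*i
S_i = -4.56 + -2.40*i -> [-4.56, -6.96, -9.36, -11.76, -14.16]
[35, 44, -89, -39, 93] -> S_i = Random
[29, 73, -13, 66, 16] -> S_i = Random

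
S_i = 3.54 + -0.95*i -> [3.54, 2.59, 1.64, 0.69, -0.26]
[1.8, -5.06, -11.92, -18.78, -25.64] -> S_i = 1.80 + -6.86*i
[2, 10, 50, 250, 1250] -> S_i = 2*5^i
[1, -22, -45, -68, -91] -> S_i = 1 + -23*i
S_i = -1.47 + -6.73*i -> [-1.47, -8.2, -14.93, -21.66, -28.39]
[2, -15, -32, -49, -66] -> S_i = 2 + -17*i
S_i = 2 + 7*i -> [2, 9, 16, 23, 30]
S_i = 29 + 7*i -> [29, 36, 43, 50, 57]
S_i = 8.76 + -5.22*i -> [8.76, 3.54, -1.68, -6.9, -12.12]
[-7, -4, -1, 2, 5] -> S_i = -7 + 3*i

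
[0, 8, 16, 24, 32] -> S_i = 0 + 8*i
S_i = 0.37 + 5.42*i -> [0.37, 5.79, 11.21, 16.63, 22.05]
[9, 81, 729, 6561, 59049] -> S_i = 9*9^i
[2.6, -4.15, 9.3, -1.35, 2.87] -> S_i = Random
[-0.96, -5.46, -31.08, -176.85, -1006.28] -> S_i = -0.96*5.69^i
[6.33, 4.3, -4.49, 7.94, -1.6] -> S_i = Random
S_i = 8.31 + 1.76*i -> [8.31, 10.07, 11.83, 13.59, 15.35]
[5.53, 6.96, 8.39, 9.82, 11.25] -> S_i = 5.53 + 1.43*i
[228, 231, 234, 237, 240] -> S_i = 228 + 3*i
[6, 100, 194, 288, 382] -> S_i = 6 + 94*i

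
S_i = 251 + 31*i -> [251, 282, 313, 344, 375]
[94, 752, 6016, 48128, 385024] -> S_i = 94*8^i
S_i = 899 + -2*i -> [899, 897, 895, 893, 891]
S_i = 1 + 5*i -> [1, 6, 11, 16, 21]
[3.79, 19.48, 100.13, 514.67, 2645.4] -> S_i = 3.79*5.14^i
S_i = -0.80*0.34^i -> [-0.8, -0.27, -0.09, -0.03, -0.01]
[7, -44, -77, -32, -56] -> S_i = Random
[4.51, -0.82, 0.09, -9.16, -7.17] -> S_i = Random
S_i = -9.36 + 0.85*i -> [-9.36, -8.51, -7.66, -6.81, -5.96]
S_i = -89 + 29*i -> [-89, -60, -31, -2, 27]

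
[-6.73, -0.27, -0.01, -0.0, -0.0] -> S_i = -6.73*0.04^i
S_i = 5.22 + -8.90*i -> [5.22, -3.68, -12.58, -21.48, -30.38]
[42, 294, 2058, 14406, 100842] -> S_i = 42*7^i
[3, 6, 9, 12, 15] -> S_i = 3 + 3*i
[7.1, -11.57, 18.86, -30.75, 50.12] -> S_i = 7.10*(-1.63)^i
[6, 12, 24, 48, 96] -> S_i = 6*2^i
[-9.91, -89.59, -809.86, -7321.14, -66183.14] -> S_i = -9.91*9.04^i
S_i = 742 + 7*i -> [742, 749, 756, 763, 770]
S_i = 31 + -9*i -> [31, 22, 13, 4, -5]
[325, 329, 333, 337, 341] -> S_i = 325 + 4*i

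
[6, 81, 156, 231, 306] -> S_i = 6 + 75*i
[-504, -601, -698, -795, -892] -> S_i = -504 + -97*i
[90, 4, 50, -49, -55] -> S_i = Random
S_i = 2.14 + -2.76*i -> [2.14, -0.62, -3.38, -6.14, -8.9]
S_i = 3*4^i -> [3, 12, 48, 192, 768]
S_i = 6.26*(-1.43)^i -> [6.26, -8.95, 12.8, -18.31, 26.18]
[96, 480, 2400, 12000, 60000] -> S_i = 96*5^i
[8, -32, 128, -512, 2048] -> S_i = 8*-4^i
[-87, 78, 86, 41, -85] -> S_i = Random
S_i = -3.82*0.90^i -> [-3.82, -3.44, -3.09, -2.78, -2.51]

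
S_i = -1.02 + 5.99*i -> [-1.02, 4.97, 10.96, 16.95, 22.94]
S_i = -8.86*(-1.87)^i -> [-8.86, 16.57, -30.98, 57.94, -108.34]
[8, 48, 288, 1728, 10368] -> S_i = 8*6^i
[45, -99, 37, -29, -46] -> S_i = Random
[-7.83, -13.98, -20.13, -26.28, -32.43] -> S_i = -7.83 + -6.15*i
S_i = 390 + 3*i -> [390, 393, 396, 399, 402]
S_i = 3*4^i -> [3, 12, 48, 192, 768]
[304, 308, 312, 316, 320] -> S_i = 304 + 4*i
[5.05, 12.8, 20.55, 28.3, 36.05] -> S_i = 5.05 + 7.75*i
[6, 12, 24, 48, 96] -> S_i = 6*2^i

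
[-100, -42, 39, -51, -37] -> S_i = Random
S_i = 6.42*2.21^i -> [6.42, 14.19, 31.36, 69.3, 153.15]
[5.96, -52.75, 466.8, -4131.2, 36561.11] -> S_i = 5.96*(-8.85)^i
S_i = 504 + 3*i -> [504, 507, 510, 513, 516]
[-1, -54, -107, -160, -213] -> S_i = -1 + -53*i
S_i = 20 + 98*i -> [20, 118, 216, 314, 412]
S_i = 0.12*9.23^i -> [0.12, 1.11, 10.22, 94.36, 870.94]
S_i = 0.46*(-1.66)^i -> [0.46, -0.76, 1.27, -2.1, 3.49]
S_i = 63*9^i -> [63, 567, 5103, 45927, 413343]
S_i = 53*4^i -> [53, 212, 848, 3392, 13568]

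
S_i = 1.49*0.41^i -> [1.49, 0.61, 0.25, 0.1, 0.04]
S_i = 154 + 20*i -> [154, 174, 194, 214, 234]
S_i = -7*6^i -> [-7, -42, -252, -1512, -9072]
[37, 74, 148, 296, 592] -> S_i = 37*2^i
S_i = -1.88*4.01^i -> [-1.88, -7.54, -30.23, -121.22, -486.11]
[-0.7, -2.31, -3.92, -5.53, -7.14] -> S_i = -0.70 + -1.61*i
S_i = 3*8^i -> [3, 24, 192, 1536, 12288]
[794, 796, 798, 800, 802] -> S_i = 794 + 2*i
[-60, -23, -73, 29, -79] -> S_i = Random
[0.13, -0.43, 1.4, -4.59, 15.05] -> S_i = 0.13*(-3.28)^i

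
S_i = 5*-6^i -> [5, -30, 180, -1080, 6480]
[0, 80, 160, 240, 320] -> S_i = 0 + 80*i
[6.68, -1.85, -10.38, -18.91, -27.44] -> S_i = 6.68 + -8.53*i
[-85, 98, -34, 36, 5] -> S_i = Random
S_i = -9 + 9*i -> [-9, 0, 9, 18, 27]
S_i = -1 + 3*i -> [-1, 2, 5, 8, 11]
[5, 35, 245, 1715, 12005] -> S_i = 5*7^i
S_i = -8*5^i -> [-8, -40, -200, -1000, -5000]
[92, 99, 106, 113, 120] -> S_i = 92 + 7*i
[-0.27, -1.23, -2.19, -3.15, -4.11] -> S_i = -0.27 + -0.96*i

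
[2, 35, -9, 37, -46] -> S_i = Random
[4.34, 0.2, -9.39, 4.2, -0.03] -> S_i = Random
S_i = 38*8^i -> [38, 304, 2432, 19456, 155648]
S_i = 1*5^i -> [1, 5, 25, 125, 625]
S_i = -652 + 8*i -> [-652, -644, -636, -628, -620]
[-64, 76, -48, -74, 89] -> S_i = Random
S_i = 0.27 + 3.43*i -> [0.27, 3.7, 7.13, 10.56, 13.99]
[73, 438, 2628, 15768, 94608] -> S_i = 73*6^i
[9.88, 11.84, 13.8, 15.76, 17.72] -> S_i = 9.88 + 1.96*i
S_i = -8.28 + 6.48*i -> [-8.28, -1.8, 4.68, 11.16, 17.64]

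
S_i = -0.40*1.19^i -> [-0.4, -0.48, -0.57, -0.67, -0.8]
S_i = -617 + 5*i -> [-617, -612, -607, -602, -597]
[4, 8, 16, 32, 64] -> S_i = 4*2^i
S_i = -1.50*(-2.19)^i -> [-1.5, 3.28, -7.19, 15.76, -34.5]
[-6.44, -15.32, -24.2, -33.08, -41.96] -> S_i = -6.44 + -8.88*i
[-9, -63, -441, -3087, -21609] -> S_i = -9*7^i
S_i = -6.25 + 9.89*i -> [-6.25, 3.64, 13.53, 23.42, 33.31]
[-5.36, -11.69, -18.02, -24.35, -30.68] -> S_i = -5.36 + -6.33*i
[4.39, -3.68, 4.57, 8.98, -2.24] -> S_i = Random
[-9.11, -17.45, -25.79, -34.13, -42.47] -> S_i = -9.11 + -8.34*i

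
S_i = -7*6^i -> [-7, -42, -252, -1512, -9072]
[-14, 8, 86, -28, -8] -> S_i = Random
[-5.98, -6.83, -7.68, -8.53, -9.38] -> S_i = -5.98 + -0.85*i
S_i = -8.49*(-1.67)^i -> [-8.49, 14.18, -23.68, 39.54, -66.03]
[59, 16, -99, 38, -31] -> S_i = Random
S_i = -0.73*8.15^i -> [-0.73, -5.95, -48.49, -395.18, -3220.72]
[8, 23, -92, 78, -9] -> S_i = Random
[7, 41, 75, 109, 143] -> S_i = 7 + 34*i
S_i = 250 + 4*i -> [250, 254, 258, 262, 266]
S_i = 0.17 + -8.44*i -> [0.17, -8.27, -16.71, -25.15, -33.59]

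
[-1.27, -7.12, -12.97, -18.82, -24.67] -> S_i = -1.27 + -5.85*i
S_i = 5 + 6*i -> [5, 11, 17, 23, 29]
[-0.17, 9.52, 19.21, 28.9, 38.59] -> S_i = -0.17 + 9.69*i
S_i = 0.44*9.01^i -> [0.44, 3.96, 35.72, 321.83, 2899.69]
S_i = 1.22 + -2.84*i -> [1.22, -1.62, -4.46, -7.3, -10.14]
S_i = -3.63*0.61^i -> [-3.63, -2.21, -1.35, -0.82, -0.5]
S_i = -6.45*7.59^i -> [-6.45, -48.96, -371.57, -2820.23, -21405.57]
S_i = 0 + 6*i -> [0, 6, 12, 18, 24]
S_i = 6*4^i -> [6, 24, 96, 384, 1536]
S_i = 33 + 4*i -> [33, 37, 41, 45, 49]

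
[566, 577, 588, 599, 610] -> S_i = 566 + 11*i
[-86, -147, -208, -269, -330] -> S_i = -86 + -61*i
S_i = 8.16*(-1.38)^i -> [8.16, -11.26, 15.54, -21.45, 29.59]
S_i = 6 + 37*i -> [6, 43, 80, 117, 154]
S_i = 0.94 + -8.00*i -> [0.94, -7.06, -15.06, -23.06, -31.06]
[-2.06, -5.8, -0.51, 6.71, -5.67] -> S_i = Random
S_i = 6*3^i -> [6, 18, 54, 162, 486]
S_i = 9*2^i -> [9, 18, 36, 72, 144]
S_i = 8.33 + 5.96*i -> [8.33, 14.29, 20.25, 26.21, 32.17]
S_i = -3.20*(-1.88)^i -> [-3.2, 6.02, -11.31, 21.26, -39.97]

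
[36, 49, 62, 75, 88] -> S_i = 36 + 13*i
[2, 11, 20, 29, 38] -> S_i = 2 + 9*i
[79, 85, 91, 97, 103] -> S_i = 79 + 6*i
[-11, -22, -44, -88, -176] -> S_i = -11*2^i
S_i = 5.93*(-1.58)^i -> [5.93, -9.37, 14.8, -23.39, 36.96]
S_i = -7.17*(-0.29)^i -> [-7.17, 2.08, -0.6, 0.17, -0.05]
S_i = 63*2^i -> [63, 126, 252, 504, 1008]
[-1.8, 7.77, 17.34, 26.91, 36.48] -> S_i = -1.80 + 9.57*i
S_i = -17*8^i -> [-17, -136, -1088, -8704, -69632]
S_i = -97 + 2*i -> [-97, -95, -93, -91, -89]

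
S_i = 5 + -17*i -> [5, -12, -29, -46, -63]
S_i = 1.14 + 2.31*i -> [1.14, 3.45, 5.76, 8.07, 10.38]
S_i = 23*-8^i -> [23, -184, 1472, -11776, 94208]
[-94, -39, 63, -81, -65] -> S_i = Random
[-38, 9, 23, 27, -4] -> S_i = Random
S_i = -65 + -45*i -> [-65, -110, -155, -200, -245]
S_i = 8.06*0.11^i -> [8.06, 0.89, 0.1, 0.01, 0.0]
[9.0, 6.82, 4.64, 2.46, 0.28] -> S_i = 9.00 + -2.18*i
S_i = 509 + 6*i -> [509, 515, 521, 527, 533]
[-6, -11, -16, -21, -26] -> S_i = -6 + -5*i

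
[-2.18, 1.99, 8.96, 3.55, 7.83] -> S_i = Random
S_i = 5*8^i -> [5, 40, 320, 2560, 20480]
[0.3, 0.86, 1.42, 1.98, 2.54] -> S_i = 0.30 + 0.56*i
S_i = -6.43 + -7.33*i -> [-6.43, -13.76, -21.09, -28.42, -35.75]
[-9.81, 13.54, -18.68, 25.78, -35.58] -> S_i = -9.81*(-1.38)^i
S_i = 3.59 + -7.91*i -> [3.59, -4.32, -12.23, -20.14, -28.05]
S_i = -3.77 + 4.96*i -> [-3.77, 1.19, 6.15, 11.11, 16.07]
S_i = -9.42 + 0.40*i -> [-9.42, -9.02, -8.62, -8.22, -7.82]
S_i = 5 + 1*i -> [5, 6, 7, 8, 9]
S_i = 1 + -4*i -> [1, -3, -7, -11, -15]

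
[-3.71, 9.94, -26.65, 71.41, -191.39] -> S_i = -3.71*(-2.68)^i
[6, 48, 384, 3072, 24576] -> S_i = 6*8^i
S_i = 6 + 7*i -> [6, 13, 20, 27, 34]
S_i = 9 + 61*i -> [9, 70, 131, 192, 253]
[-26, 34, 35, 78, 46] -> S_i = Random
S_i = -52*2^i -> [-52, -104, -208, -416, -832]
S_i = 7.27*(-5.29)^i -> [7.27, -38.46, 203.44, -1076.22, 5693.21]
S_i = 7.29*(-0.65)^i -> [7.29, -4.74, 3.08, -2.0, 1.3]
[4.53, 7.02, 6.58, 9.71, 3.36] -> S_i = Random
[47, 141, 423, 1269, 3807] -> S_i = 47*3^i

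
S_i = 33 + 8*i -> [33, 41, 49, 57, 65]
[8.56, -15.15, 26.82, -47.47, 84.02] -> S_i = 8.56*(-1.77)^i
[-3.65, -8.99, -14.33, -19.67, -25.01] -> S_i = -3.65 + -5.34*i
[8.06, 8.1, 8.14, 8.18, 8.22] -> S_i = 8.06 + 0.04*i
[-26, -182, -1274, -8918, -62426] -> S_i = -26*7^i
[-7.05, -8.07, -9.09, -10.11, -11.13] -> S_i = -7.05 + -1.02*i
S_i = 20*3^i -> [20, 60, 180, 540, 1620]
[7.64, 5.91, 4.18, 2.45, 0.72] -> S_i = 7.64 + -1.73*i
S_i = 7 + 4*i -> [7, 11, 15, 19, 23]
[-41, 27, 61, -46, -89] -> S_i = Random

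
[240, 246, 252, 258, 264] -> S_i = 240 + 6*i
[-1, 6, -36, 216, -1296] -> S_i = -1*-6^i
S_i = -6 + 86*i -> [-6, 80, 166, 252, 338]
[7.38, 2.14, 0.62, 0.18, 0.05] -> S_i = 7.38*0.29^i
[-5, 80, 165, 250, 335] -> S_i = -5 + 85*i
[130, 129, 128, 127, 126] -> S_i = 130 + -1*i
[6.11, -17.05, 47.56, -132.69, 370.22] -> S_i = 6.11*(-2.79)^i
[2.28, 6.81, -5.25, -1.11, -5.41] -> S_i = Random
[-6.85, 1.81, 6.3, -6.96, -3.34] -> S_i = Random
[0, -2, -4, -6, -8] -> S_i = 0 + -2*i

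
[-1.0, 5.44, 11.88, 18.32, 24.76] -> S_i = -1.00 + 6.44*i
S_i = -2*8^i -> [-2, -16, -128, -1024, -8192]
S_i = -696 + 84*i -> [-696, -612, -528, -444, -360]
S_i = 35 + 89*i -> [35, 124, 213, 302, 391]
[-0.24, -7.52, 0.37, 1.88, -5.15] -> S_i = Random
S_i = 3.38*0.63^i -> [3.38, 2.13, 1.34, 0.85, 0.53]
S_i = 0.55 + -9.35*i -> [0.55, -8.8, -18.15, -27.5, -36.85]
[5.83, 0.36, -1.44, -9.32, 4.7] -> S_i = Random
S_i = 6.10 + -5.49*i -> [6.1, 0.61, -4.88, -10.37, -15.86]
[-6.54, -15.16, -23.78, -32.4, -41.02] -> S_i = -6.54 + -8.62*i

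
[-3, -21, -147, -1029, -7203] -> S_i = -3*7^i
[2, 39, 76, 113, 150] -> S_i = 2 + 37*i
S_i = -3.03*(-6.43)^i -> [-3.03, 19.48, -125.28, 805.52, -5179.48]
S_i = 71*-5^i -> [71, -355, 1775, -8875, 44375]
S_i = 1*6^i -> [1, 6, 36, 216, 1296]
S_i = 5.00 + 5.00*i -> [5.0, 10.0, 15.0, 20.0, 25.0]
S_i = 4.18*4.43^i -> [4.18, 18.52, 82.03, 363.4, 1609.87]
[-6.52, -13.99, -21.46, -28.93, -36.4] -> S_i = -6.52 + -7.47*i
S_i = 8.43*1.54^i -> [8.43, 12.98, 19.99, 30.79, 47.41]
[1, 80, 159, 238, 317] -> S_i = 1 + 79*i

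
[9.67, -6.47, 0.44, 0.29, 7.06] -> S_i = Random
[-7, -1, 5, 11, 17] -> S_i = -7 + 6*i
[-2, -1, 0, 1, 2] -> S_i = -2 + 1*i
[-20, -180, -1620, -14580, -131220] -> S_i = -20*9^i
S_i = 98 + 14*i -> [98, 112, 126, 140, 154]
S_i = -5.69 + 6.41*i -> [-5.69, 0.72, 7.13, 13.54, 19.95]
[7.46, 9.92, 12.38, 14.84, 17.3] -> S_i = 7.46 + 2.46*i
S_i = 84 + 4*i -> [84, 88, 92, 96, 100]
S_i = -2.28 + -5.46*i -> [-2.28, -7.74, -13.2, -18.66, -24.12]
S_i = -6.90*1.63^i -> [-6.9, -11.25, -18.33, -29.88, -48.71]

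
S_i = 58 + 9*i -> [58, 67, 76, 85, 94]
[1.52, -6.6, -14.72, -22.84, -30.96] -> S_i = 1.52 + -8.12*i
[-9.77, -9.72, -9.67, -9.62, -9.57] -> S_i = -9.77 + 0.05*i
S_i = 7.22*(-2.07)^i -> [7.22, -14.95, 30.94, -64.04, 132.56]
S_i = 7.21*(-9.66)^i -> [7.21, -69.65, 672.81, -6499.3, 62783.25]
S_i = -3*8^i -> [-3, -24, -192, -1536, -12288]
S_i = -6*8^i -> [-6, -48, -384, -3072, -24576]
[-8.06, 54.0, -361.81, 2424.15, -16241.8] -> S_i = -8.06*(-6.70)^i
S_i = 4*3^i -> [4, 12, 36, 108, 324]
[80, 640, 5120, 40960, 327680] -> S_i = 80*8^i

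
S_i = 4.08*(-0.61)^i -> [4.08, -2.49, 1.52, -0.93, 0.56]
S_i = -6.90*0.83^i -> [-6.9, -5.73, -4.75, -3.95, -3.27]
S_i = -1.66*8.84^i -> [-1.66, -14.67, -129.72, -1146.74, -10137.18]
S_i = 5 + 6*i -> [5, 11, 17, 23, 29]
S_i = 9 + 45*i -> [9, 54, 99, 144, 189]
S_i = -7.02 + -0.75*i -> [-7.02, -7.77, -8.52, -9.27, -10.02]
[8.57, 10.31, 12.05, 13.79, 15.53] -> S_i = 8.57 + 1.74*i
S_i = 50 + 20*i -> [50, 70, 90, 110, 130]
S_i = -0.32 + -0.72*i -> [-0.32, -1.04, -1.76, -2.48, -3.2]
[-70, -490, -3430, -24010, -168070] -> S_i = -70*7^i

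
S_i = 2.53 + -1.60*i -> [2.53, 0.93, -0.67, -2.27, -3.87]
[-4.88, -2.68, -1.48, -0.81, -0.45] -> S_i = -4.88*0.55^i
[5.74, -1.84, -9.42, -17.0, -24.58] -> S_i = 5.74 + -7.58*i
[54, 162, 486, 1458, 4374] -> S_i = 54*3^i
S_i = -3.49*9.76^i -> [-3.49, -34.06, -332.45, -3244.7, -31668.3]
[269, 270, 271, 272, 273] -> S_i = 269 + 1*i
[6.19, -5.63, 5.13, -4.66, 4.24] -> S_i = 6.19*(-0.91)^i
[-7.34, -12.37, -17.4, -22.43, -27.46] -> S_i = -7.34 + -5.03*i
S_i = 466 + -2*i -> [466, 464, 462, 460, 458]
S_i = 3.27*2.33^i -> [3.27, 7.62, 17.75, 41.36, 96.38]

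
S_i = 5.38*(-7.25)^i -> [5.38, -39.01, 282.79, -2050.2, 14863.95]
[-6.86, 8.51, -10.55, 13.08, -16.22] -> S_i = -6.86*(-1.24)^i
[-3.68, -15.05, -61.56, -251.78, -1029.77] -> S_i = -3.68*4.09^i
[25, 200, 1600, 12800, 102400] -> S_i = 25*8^i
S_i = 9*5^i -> [9, 45, 225, 1125, 5625]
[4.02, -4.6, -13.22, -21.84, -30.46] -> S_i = 4.02 + -8.62*i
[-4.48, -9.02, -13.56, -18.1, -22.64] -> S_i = -4.48 + -4.54*i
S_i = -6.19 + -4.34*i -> [-6.19, -10.53, -14.87, -19.21, -23.55]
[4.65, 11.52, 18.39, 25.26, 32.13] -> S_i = 4.65 + 6.87*i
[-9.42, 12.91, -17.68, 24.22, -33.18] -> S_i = -9.42*(-1.37)^i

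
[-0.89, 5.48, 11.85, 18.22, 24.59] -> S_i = -0.89 + 6.37*i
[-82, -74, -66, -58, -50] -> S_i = -82 + 8*i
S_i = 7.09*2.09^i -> [7.09, 14.82, 30.97, 64.73, 135.28]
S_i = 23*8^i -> [23, 184, 1472, 11776, 94208]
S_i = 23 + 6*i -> [23, 29, 35, 41, 47]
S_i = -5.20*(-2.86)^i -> [-5.2, 14.87, -42.53, 121.65, -347.91]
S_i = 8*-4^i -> [8, -32, 128, -512, 2048]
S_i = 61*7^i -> [61, 427, 2989, 20923, 146461]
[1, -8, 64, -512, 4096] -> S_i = 1*-8^i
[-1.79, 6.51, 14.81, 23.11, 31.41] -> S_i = -1.79 + 8.30*i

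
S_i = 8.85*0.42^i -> [8.85, 3.72, 1.56, 0.66, 0.28]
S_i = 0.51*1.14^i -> [0.51, 0.58, 0.66, 0.76, 0.86]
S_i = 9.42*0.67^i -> [9.42, 6.31, 4.23, 2.83, 1.9]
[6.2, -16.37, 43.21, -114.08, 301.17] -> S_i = 6.20*(-2.64)^i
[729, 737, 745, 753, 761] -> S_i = 729 + 8*i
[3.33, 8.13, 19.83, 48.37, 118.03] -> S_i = 3.33*2.44^i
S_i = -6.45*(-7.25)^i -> [-6.45, 46.76, -339.03, 2457.95, -17820.17]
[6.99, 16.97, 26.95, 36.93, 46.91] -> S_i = 6.99 + 9.98*i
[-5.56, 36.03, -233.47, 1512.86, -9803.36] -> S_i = -5.56*(-6.48)^i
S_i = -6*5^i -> [-6, -30, -150, -750, -3750]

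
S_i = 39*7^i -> [39, 273, 1911, 13377, 93639]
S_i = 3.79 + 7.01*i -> [3.79, 10.8, 17.81, 24.82, 31.83]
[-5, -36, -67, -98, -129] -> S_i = -5 + -31*i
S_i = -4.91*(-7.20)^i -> [-4.91, 35.35, -254.53, 1832.65, -13195.06]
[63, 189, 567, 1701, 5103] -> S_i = 63*3^i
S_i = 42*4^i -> [42, 168, 672, 2688, 10752]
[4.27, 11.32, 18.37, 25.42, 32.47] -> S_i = 4.27 + 7.05*i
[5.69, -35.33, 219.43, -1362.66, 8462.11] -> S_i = 5.69*(-6.21)^i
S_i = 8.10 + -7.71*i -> [8.1, 0.39, -7.32, -15.03, -22.74]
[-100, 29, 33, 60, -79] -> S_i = Random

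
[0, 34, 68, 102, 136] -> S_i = 0 + 34*i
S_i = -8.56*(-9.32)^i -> [-8.56, 79.78, -743.54, 6929.81, -64585.86]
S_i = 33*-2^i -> [33, -66, 132, -264, 528]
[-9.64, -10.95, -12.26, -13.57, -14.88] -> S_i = -9.64 + -1.31*i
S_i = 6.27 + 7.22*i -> [6.27, 13.49, 20.71, 27.93, 35.15]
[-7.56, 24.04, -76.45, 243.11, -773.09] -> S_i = -7.56*(-3.18)^i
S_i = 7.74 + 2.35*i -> [7.74, 10.09, 12.44, 14.79, 17.14]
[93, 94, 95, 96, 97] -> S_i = 93 + 1*i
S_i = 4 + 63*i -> [4, 67, 130, 193, 256]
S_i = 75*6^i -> [75, 450, 2700, 16200, 97200]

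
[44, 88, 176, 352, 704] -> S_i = 44*2^i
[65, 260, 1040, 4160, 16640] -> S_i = 65*4^i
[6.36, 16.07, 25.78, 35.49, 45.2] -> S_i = 6.36 + 9.71*i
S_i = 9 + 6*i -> [9, 15, 21, 27, 33]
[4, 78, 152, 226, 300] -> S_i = 4 + 74*i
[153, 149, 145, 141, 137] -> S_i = 153 + -4*i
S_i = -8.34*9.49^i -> [-8.34, -79.15, -751.1, -7127.95, -67644.25]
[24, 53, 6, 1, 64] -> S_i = Random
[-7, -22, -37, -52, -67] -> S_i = -7 + -15*i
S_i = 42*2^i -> [42, 84, 168, 336, 672]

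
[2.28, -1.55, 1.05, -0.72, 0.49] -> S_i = 2.28*(-0.68)^i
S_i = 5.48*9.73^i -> [5.48, 53.32, 518.81, 5048.0, 49117.01]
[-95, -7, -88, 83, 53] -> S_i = Random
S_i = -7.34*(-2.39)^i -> [-7.34, 17.54, -41.93, 100.21, -239.49]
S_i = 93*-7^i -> [93, -651, 4557, -31899, 223293]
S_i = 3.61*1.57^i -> [3.61, 5.67, 8.9, 13.97, 21.93]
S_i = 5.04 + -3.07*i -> [5.04, 1.97, -1.1, -4.17, -7.24]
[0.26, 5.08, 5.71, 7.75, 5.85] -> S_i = Random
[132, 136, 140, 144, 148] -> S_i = 132 + 4*i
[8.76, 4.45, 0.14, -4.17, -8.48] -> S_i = 8.76 + -4.31*i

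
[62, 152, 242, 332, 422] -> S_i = 62 + 90*i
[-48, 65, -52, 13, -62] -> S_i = Random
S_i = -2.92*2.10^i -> [-2.92, -6.13, -12.88, -27.04, -56.79]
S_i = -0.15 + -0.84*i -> [-0.15, -0.99, -1.83, -2.67, -3.51]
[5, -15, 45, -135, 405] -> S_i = 5*-3^i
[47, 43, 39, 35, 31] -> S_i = 47 + -4*i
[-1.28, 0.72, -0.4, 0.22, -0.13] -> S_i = -1.28*(-0.56)^i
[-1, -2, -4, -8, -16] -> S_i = -1*2^i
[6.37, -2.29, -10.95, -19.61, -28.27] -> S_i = 6.37 + -8.66*i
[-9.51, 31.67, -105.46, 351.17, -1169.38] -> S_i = -9.51*(-3.33)^i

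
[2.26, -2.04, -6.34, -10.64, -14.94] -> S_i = 2.26 + -4.30*i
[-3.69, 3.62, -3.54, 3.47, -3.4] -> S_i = -3.69*(-0.98)^i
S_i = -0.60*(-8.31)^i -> [-0.6, 4.99, -41.43, 344.31, -2861.25]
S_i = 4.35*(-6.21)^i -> [4.35, -27.01, 167.75, -1041.75, 6469.28]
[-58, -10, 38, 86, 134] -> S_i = -58 + 48*i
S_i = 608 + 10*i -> [608, 618, 628, 638, 648]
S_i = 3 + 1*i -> [3, 4, 5, 6, 7]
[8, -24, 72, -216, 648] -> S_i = 8*-3^i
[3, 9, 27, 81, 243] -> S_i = 3*3^i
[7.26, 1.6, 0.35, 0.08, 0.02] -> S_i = 7.26*0.22^i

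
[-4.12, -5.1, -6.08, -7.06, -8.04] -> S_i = -4.12 + -0.98*i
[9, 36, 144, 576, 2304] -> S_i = 9*4^i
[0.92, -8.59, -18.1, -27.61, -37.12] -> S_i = 0.92 + -9.51*i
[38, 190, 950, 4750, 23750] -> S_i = 38*5^i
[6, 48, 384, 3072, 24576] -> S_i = 6*8^i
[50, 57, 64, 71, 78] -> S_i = 50 + 7*i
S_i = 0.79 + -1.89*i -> [0.79, -1.1, -2.99, -4.88, -6.77]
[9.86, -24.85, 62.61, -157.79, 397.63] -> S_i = 9.86*(-2.52)^i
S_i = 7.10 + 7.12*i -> [7.1, 14.22, 21.34, 28.46, 35.58]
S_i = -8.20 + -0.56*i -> [-8.2, -8.76, -9.32, -9.88, -10.44]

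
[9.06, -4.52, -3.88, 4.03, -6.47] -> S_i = Random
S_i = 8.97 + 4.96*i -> [8.97, 13.93, 18.89, 23.85, 28.81]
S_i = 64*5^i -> [64, 320, 1600, 8000, 40000]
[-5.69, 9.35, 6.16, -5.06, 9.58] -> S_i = Random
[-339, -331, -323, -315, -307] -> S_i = -339 + 8*i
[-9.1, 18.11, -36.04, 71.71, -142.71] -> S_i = -9.10*(-1.99)^i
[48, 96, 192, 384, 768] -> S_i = 48*2^i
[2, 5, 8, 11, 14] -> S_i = 2 + 3*i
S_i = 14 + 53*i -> [14, 67, 120, 173, 226]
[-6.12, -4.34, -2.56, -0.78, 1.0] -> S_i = -6.12 + 1.78*i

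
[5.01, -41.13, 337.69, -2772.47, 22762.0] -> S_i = 5.01*(-8.21)^i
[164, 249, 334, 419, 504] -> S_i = 164 + 85*i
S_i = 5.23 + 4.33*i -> [5.23, 9.56, 13.89, 18.22, 22.55]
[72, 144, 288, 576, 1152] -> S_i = 72*2^i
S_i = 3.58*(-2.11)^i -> [3.58, -7.55, 15.94, -33.63, 70.96]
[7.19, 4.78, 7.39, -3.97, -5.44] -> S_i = Random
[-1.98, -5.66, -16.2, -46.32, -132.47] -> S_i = -1.98*2.86^i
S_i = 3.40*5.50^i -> [3.4, 18.7, 102.85, 565.67, 3111.21]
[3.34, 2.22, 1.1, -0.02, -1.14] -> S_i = 3.34 + -1.12*i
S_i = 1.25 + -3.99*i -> [1.25, -2.74, -6.73, -10.72, -14.71]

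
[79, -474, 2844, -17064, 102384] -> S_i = 79*-6^i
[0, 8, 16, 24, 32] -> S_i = 0 + 8*i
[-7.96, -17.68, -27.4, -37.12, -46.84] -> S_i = -7.96 + -9.72*i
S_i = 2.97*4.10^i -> [2.97, 12.18, 49.93, 204.7, 839.25]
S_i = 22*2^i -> [22, 44, 88, 176, 352]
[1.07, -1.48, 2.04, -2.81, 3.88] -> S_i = 1.07*(-1.38)^i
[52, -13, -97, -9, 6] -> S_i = Random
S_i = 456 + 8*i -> [456, 464, 472, 480, 488]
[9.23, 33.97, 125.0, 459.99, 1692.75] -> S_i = 9.23*3.68^i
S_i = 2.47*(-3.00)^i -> [2.47, -7.41, 22.23, -66.69, 200.07]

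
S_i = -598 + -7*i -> [-598, -605, -612, -619, -626]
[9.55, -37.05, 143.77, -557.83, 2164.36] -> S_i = 9.55*(-3.88)^i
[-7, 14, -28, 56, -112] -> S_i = -7*-2^i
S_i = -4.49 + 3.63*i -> [-4.49, -0.86, 2.77, 6.4, 10.03]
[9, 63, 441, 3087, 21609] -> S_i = 9*7^i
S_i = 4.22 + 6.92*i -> [4.22, 11.14, 18.06, 24.98, 31.9]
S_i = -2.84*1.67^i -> [-2.84, -4.74, -7.92, -13.23, -22.09]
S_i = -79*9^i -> [-79, -711, -6399, -57591, -518319]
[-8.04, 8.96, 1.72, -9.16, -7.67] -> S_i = Random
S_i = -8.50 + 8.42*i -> [-8.5, -0.08, 8.34, 16.76, 25.18]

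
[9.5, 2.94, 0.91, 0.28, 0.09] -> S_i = 9.50*0.31^i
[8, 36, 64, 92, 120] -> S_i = 8 + 28*i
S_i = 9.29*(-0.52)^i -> [9.29, -4.83, 2.51, -1.31, 0.68]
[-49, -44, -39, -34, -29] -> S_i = -49 + 5*i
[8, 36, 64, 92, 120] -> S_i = 8 + 28*i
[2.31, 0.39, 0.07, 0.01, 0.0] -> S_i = 2.31*0.17^i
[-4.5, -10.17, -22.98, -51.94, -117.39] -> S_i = -4.50*2.26^i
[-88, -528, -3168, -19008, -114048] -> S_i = -88*6^i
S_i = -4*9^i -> [-4, -36, -324, -2916, -26244]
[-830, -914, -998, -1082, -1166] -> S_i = -830 + -84*i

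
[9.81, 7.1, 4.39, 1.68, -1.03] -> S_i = 9.81 + -2.71*i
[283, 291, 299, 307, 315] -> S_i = 283 + 8*i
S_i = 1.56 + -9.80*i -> [1.56, -8.24, -18.04, -27.84, -37.64]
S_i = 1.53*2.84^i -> [1.53, 4.35, 12.34, 35.05, 99.53]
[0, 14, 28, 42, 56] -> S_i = 0 + 14*i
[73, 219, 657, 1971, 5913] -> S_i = 73*3^i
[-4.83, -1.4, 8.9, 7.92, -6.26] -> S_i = Random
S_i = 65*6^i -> [65, 390, 2340, 14040, 84240]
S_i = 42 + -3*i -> [42, 39, 36, 33, 30]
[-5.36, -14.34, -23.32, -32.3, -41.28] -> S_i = -5.36 + -8.98*i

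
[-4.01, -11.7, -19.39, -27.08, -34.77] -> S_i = -4.01 + -7.69*i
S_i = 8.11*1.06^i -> [8.11, 8.6, 9.11, 9.66, 10.24]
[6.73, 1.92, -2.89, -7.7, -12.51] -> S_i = 6.73 + -4.81*i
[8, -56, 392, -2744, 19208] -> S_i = 8*-7^i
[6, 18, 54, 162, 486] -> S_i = 6*3^i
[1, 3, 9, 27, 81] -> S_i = 1*3^i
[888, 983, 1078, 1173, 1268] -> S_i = 888 + 95*i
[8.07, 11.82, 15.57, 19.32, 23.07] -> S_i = 8.07 + 3.75*i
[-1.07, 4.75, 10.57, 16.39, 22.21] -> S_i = -1.07 + 5.82*i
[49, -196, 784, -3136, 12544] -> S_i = 49*-4^i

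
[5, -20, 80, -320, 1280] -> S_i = 5*-4^i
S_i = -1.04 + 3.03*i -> [-1.04, 1.99, 5.02, 8.05, 11.08]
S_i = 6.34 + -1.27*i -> [6.34, 5.07, 3.8, 2.53, 1.26]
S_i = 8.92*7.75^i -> [8.92, 69.13, 535.76, 4152.12, 32178.93]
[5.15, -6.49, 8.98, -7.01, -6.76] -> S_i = Random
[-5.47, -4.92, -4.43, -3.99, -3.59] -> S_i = -5.47*0.90^i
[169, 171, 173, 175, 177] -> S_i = 169 + 2*i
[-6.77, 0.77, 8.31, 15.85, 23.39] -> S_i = -6.77 + 7.54*i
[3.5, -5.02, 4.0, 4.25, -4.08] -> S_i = Random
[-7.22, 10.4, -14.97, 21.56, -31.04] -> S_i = -7.22*(-1.44)^i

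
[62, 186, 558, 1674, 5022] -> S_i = 62*3^i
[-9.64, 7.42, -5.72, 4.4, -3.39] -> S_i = -9.64*(-0.77)^i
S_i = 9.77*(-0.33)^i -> [9.77, -3.22, 1.06, -0.35, 0.12]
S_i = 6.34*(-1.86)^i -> [6.34, -11.79, 21.93, -40.8, 75.88]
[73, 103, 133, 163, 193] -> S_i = 73 + 30*i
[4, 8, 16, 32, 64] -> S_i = 4*2^i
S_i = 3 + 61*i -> [3, 64, 125, 186, 247]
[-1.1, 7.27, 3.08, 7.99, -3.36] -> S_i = Random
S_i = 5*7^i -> [5, 35, 245, 1715, 12005]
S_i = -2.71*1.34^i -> [-2.71, -3.63, -4.87, -6.52, -8.74]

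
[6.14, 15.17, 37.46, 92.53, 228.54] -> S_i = 6.14*2.47^i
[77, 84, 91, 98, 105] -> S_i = 77 + 7*i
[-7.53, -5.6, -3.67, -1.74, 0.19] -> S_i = -7.53 + 1.93*i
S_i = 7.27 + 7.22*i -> [7.27, 14.49, 21.71, 28.93, 36.15]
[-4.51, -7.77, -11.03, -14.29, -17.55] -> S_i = -4.51 + -3.26*i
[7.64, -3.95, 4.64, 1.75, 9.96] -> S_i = Random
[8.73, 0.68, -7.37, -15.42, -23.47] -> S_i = 8.73 + -8.05*i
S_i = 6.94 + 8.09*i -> [6.94, 15.03, 23.12, 31.21, 39.3]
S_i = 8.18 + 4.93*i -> [8.18, 13.11, 18.04, 22.97, 27.9]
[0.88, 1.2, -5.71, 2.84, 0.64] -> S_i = Random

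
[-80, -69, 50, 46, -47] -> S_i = Random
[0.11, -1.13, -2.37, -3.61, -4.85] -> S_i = 0.11 + -1.24*i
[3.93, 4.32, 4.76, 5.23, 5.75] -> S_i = 3.93*1.10^i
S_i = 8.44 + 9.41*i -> [8.44, 17.85, 27.26, 36.67, 46.08]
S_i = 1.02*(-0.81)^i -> [1.02, -0.83, 0.67, -0.54, 0.44]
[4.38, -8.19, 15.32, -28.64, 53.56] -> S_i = 4.38*(-1.87)^i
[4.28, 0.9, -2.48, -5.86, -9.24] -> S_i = 4.28 + -3.38*i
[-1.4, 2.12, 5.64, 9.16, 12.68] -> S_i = -1.40 + 3.52*i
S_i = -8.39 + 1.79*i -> [-8.39, -6.6, -4.81, -3.02, -1.23]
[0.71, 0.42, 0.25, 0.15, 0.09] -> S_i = 0.71*0.59^i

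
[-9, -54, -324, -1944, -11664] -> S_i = -9*6^i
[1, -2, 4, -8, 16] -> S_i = 1*-2^i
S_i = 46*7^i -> [46, 322, 2254, 15778, 110446]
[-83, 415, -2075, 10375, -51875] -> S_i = -83*-5^i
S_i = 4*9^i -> [4, 36, 324, 2916, 26244]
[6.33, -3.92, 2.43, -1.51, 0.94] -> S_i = 6.33*(-0.62)^i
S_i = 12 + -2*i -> [12, 10, 8, 6, 4]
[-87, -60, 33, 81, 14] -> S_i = Random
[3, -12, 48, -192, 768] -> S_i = 3*-4^i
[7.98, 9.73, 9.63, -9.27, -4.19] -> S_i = Random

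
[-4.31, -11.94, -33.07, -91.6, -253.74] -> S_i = -4.31*2.77^i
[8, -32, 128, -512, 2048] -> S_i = 8*-4^i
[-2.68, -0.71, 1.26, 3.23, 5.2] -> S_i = -2.68 + 1.97*i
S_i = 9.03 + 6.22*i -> [9.03, 15.25, 21.47, 27.69, 33.91]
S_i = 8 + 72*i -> [8, 80, 152, 224, 296]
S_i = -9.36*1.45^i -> [-9.36, -13.57, -19.68, -28.54, -41.38]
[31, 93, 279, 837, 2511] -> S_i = 31*3^i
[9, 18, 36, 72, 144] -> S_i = 9*2^i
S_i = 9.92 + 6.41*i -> [9.92, 16.33, 22.74, 29.15, 35.56]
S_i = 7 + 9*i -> [7, 16, 25, 34, 43]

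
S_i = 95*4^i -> [95, 380, 1520, 6080, 24320]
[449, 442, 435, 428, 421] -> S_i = 449 + -7*i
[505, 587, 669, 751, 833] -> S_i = 505 + 82*i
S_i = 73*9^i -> [73, 657, 5913, 53217, 478953]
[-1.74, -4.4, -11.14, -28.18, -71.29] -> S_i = -1.74*2.53^i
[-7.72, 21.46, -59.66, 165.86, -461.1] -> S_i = -7.72*(-2.78)^i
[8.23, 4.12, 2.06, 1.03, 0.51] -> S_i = 8.23*0.50^i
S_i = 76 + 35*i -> [76, 111, 146, 181, 216]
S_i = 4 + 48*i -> [4, 52, 100, 148, 196]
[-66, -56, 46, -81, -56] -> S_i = Random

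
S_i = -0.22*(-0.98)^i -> [-0.22, 0.22, -0.21, 0.21, -0.2]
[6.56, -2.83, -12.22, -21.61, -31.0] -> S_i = 6.56 + -9.39*i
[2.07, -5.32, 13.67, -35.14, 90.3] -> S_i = 2.07*(-2.57)^i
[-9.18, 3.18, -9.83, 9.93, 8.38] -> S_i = Random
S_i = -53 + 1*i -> [-53, -52, -51, -50, -49]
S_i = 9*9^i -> [9, 81, 729, 6561, 59049]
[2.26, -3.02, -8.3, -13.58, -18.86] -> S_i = 2.26 + -5.28*i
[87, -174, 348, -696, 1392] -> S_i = 87*-2^i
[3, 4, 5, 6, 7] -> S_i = 3 + 1*i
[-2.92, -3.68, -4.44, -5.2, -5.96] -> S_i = -2.92 + -0.76*i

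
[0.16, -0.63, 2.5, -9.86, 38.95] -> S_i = 0.16*(-3.95)^i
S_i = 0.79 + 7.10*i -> [0.79, 7.89, 14.99, 22.09, 29.19]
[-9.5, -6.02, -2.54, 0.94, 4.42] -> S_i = -9.50 + 3.48*i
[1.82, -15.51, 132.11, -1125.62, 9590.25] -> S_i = 1.82*(-8.52)^i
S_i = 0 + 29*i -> [0, 29, 58, 87, 116]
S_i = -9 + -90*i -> [-9, -99, -189, -279, -369]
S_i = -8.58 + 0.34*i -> [-8.58, -8.24, -7.9, -7.56, -7.22]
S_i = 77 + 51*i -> [77, 128, 179, 230, 281]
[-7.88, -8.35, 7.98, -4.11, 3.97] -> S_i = Random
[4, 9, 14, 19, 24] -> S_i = 4 + 5*i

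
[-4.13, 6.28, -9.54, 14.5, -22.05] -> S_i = -4.13*(-1.52)^i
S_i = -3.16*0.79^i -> [-3.16, -2.5, -1.97, -1.56, -1.23]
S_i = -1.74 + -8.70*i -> [-1.74, -10.44, -19.14, -27.84, -36.54]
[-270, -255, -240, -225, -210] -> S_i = -270 + 15*i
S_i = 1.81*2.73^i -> [1.81, 4.94, 13.49, 36.83, 100.54]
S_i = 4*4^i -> [4, 16, 64, 256, 1024]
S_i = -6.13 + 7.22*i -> [-6.13, 1.09, 8.31, 15.53, 22.75]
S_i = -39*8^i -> [-39, -312, -2496, -19968, -159744]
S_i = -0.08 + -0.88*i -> [-0.08, -0.96, -1.84, -2.72, -3.6]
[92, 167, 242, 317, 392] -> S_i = 92 + 75*i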